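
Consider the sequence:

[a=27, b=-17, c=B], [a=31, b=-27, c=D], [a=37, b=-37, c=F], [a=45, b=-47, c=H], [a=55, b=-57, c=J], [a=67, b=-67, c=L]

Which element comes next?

For the a, differences are 4, 6, 8, … (increasing by 2 each time): 27, 31, 37, 45, 55, 67 → 81.
B goes -17, -27, -37, -47, -57, -67 → -77 (−10 each step).
C: letters move forward 2 places in the alphabet, so B, D, F, H, J, L → N.
So the next element is [a=81, b=-77, c=N].

[a=81, b=-77, c=N]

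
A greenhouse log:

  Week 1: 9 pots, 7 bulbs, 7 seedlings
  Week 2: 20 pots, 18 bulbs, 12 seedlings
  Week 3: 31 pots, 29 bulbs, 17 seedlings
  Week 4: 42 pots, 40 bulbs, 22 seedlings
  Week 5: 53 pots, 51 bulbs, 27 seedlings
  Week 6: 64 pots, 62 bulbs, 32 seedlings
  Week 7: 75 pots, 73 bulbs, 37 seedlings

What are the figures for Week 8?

86 pots, 84 bulbs, 42 seedlings

For the pots, +11 each step: 9, 20, 31, 42, 53, 64, 75 → 86.
Bulbs — +11 each step: 7, 18, 29, 40, 51, 62, 73 → 84.
For the seedlings, +5 each step: 7, 12, 17, 22, 27, 32, 37 → 42.
Combining the parts gives 86 pots, 84 bulbs, 42 seedlings.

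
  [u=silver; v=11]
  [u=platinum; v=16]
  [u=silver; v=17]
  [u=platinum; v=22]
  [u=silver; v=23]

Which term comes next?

For the u, alternates silver ↔ platinum: silver, platinum, silver, platinum, silver → platinum.
V — alternating steps +5, +1, +5, +1, …: 11, 16, 17, 22, 23 → 28.
Putting it together: [u=platinum; v=28].

[u=platinum; v=28]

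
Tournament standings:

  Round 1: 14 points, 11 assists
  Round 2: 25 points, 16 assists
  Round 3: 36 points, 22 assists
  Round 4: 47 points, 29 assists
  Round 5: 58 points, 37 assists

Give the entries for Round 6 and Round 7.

69 points, 46 assists; 80 points, 56 assists

Points: +11 each step; 14, 25, 36, 47, 58 → 69 → 80.
Assists: 11, 16, 22, 29, 37 → 46 → 56 (differences are 5, 6, 7, … (increasing by 1 each time)).
Putting the parts together: 69 points, 46 assists and then 80 points, 56 assists.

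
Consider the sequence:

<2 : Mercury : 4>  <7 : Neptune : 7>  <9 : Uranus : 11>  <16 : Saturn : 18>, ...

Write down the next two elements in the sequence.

<25 : Jupiter : 29>, <41 : Mars : 47>

First slot: 2, 7, 9, 16 → 25 → 41 (each term is the sum of the two before it).
Planet: Mercury, Neptune, Uranus, Saturn → Jupiter → Mars (runs backward through the planets Mercury→Neptune).
Third slot: each term is the sum of the two before it, so 4, 7, 11, 18 → 29 → 47.
Putting the parts together: <25 : Jupiter : 29> and then <41 : Mars : 47>.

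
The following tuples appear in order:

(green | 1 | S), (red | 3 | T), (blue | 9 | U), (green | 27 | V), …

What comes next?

(red | 81 | W)

Colour goes green, red, blue, green → red (repeats green → red → blue).
For the second coordinate, ×3 each step: 1, 3, 9, 27 → 81.
Letter goes S, T, U, V → W (letters move forward 1 place in the alphabet).
Combining the parts gives (red | 81 | W).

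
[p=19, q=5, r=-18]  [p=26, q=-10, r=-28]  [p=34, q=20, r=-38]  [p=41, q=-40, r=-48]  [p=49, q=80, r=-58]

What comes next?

[p=56, q=-160, r=-68]

P: alternating steps +7, +8, +7, +8, …, so 19, 26, 34, 41, 49 → 56.
Q — ×(-2) each step: 5, -10, 20, -40, 80 → -160.
R: -18, -28, -38, -48, -58 → -68 (−10 each step).
Putting it together: [p=56, q=-160, r=-68].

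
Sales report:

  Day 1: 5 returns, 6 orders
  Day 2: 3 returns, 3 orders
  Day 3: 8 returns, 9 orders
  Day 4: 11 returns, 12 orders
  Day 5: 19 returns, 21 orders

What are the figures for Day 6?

30 returns, 33 orders

For the returns, each term is the sum of the two before it: 5, 3, 8, 11, 19 → 30.
Orders: each term is the sum of the two before it, so 6, 3, 9, 12, 21 → 33.
So the next record is 30 returns, 33 orders.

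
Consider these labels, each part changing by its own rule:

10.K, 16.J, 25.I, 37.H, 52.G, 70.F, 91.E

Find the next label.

115.D

First component goes 10, 16, 25, 37, 52, 70, 91 → 115 (differences are 6, 9, 12, … (increasing by 3 each time)).
Letter: K, J, I, H, G, F, E → D (letters move back 1 place in the alphabet).
So the next label is 115.D.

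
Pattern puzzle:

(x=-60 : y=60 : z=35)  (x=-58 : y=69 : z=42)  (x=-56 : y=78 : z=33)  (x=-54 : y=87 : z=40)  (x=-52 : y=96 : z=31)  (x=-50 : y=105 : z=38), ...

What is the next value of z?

29

Z: alternating steps +7, −9, +7, −9, …; 35, 42, 33, 40, 31, 38 → 29.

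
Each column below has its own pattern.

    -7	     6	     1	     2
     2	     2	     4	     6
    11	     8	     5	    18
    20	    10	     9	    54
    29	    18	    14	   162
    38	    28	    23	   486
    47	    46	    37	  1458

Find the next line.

56  74  60  4374

First component goes -7, 2, 11, 20, 29, 38, 47 → 56 (+9 each step).
Second component: each term is the sum of the two before it; 6, 2, 8, 10, 18, 28, 46 → 74.
Third component goes 1, 4, 5, 9, 14, 23, 37 → 60 (each term is the sum of the two before it).
Fourth component — ×3 each step: 2, 6, 18, 54, 162, 486, 1458 → 4374.
So the next line is 56  74  60  4374.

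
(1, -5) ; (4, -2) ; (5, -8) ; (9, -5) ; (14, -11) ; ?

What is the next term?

(23, -8)

First slot goes 1, 4, 5, 9, 14 → 23 (each term is the sum of the two before it).
Second slot: -5, -2, -8, -5, -11 → -8 (alternating steps +3, −6, +3, −6, …).
Combining the parts gives (23, -8).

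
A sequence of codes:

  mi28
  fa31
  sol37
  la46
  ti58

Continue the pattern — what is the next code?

do73

Note — runs through the solfège scale do→ti: mi, fa, sol, la, ti → do.
Second component: differences are 3, 6, 9, … (increasing by 3 each time), so 28, 31, 37, 46, 58 → 73.
So the next code is do73.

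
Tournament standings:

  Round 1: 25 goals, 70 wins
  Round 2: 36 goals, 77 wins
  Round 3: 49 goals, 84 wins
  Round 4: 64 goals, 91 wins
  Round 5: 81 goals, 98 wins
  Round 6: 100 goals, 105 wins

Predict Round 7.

Goals: 25, 36, 49, 64, 81, 100 → 121 (perfect squares: 5², 6², 7², …).
Wins: +7 each step, so 70, 77, 84, 91, 98, 105 → 112.
Combining the parts gives 121 goals, 112 wins.

121 goals, 112 wins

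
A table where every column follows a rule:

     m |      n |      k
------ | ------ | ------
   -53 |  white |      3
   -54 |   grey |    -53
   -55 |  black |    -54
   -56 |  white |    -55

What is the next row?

Column m — −1 each step: -53, -54, -55, -56 → -57.
For the column n, repeats white → grey → black: white, grey, black, white → grey.
Column k goes 3, -53, -54, -55 → -56 (always the previous value of the column m).
Putting it together: -57  grey  -56.

-57  grey  -56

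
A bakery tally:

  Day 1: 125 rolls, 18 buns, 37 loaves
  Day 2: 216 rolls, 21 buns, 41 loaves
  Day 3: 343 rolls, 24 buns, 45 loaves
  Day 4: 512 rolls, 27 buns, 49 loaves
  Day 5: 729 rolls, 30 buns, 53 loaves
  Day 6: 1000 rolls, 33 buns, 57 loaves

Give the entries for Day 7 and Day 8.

1331 rolls, 36 buns, 61 loaves; 1728 rolls, 39 buns, 65 loaves

Rolls — perfect cubes: 5³, 6³, 7³, …: 125, 216, 343, 512, 729, 1000 → 1331 → 1728.
Buns: +3 each step, so 18, 21, 24, 27, 30, 33 → 36 → 39.
Loaves: 37, 41, 45, 49, 53, 57 → 61 → 65 (+4 each step).
Putting the parts together: 1331 rolls, 36 buns, 61 loaves and then 1728 rolls, 39 buns, 65 loaves.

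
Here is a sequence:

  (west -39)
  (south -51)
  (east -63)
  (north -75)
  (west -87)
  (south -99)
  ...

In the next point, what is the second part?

For the second part, −12 each step: -39, -51, -63, -75, -87, -99 → -111.

-111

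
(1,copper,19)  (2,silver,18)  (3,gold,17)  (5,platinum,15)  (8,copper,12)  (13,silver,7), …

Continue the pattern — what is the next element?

First coordinate: 1, 2, 3, 5, 8, 13 → 21 (each term is the sum of the two before it).
Metal: copper, silver, gold, platinum, copper, silver → gold (repeats copper → silver → gold → platinum).
Third coordinate — together with the first coordinate always sums to 20: 19, 18, 17, 15, 12, 7 → -1.
Combining the parts gives (21,gold,-1).

(21,gold,-1)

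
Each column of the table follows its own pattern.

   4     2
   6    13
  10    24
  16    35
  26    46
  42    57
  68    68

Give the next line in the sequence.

110  79

First component: 4, 6, 10, 16, 26, 42, 68 → 110 (each term is the sum of the two before it).
Second component: 2, 13, 24, 35, 46, 57, 68 → 79 (+11 each step).
Putting it together: 110  79.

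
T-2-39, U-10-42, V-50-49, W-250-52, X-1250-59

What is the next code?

Y-6250-62

Letter: letters move forward 1 place in the alphabet; T, U, V, W, X → Y.
Second component: 2, 10, 50, 250, 1250 → 6250 (×5 each step).
Third component goes 39, 42, 49, 52, 59 → 62 (alternating steps +3, +7, +3, +7, …).
Combining the parts gives Y-6250-62.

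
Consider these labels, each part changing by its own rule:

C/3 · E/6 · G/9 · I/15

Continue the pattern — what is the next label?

K/24

Letter: letters move forward 2 places in the alphabet; C, E, G, I → K.
Second component: 3, 6, 9, 15 → 24 (each term is the sum of the two before it).
So the next label is K/24.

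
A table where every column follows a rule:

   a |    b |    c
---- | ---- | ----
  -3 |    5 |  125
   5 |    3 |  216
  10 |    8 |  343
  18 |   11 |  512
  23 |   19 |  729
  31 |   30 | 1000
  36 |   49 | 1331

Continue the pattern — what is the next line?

Column a goes -3, 5, 10, 18, 23, 31, 36 → 44 (alternating steps +8, +5, +8, +5, …).
Column b: 5, 3, 8, 11, 19, 30, 49 → 79 (each term is the sum of the two before it).
Column c — perfect cubes: 5³, 6³, 7³, …: 125, 216, 343, 512, 729, 1000, 1331 → 1728.
Putting it together: 44  79  1728.

44  79  1728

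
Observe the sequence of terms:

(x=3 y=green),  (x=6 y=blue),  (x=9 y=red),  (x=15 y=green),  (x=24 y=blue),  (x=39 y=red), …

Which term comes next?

(x=63 y=green)

For the x, each term is the sum of the two before it: 3, 6, 9, 15, 24, 39 → 63.
Y: green, blue, red, green, blue, red → green (repeats green → blue → red).
Combining the parts gives (x=63 y=green).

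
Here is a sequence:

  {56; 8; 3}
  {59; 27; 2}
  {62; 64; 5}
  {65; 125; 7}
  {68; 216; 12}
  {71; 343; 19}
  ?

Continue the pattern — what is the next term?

First component: 56, 59, 62, 65, 68, 71 → 74 (+3 each step).
Second component goes 8, 27, 64, 125, 216, 343 → 512 (perfect cubes: 2³, 3³, 4³, …).
Third component goes 3, 2, 5, 7, 12, 19 → 31 (each term is the sum of the two before it).
So the next term is {74; 512; 31}.

{74; 512; 31}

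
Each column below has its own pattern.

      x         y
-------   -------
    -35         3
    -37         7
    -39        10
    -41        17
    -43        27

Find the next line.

Column x goes -35, -37, -39, -41, -43 → -45 (−2 each step).
Column y: each term is the sum of the two before it; 3, 7, 10, 17, 27 → 44.
So the next line is -45  44.

-45  44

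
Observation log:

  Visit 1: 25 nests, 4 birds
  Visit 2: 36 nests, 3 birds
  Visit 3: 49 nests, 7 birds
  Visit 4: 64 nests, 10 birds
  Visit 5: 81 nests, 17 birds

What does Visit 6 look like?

Nests — perfect squares: 5², 6², 7², …: 25, 36, 49, 64, 81 → 100.
Birds — each term is the sum of the two before it: 4, 3, 7, 10, 17 → 27.
Combining the parts gives 100 nests, 27 birds.

100 nests, 27 birds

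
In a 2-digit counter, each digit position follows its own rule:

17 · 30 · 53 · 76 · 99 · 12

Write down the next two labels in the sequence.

For the first digit, +2 each step, mod 10: 1, 3, 5, 7, 9, 1 → 3 → 5.
Second digit: +3 each step, mod 10, so 7, 0, 3, 6, 9, 2 → 5 → 8.
So the next two labels are 35 and 58.

35 then 58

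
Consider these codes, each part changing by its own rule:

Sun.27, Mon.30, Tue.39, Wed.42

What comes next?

For the day, runs through the weekdays Mon→Sun: Sun, Mon, Tue, Wed → Thu.
Second component: alternating steps +3, +9, +3, +9, …, so 27, 30, 39, 42 → 51.
Combining the parts gives Thu.51.

Thu.51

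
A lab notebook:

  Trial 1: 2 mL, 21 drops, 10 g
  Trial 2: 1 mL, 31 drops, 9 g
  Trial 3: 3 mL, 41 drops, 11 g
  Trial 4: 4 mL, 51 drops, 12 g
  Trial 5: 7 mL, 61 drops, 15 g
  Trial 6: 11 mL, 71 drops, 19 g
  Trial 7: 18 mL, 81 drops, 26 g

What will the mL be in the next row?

29

ML: 2, 1, 3, 4, 7, 11, 18 → 29 (each term is the sum of the two before it).
Drops: 21, 31, 41, 51, 61, 71, 81 → 91 (+10 each step).
For the g, always 8 more than the mL: 10, 9, 11, 12, 15, 19, 26 → 37.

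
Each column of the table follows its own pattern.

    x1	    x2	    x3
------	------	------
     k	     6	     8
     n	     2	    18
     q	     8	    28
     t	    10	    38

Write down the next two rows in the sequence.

Column x1: letters move forward 3 places in the alphabet; k, n, q, t → w → z.
Column x2: 6, 2, 8, 10 → 18 → 28 (each term is the sum of the two before it).
Column x3 goes 8, 18, 28, 38 → 48 → 58 (+10 each step).
Putting the parts together: w  18  48 and then z  28  58.

w  18  48; z  28  58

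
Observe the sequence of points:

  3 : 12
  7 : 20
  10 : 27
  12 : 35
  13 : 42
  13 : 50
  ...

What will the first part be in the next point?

First part — differences are 4, 3, 2, … (decreasing by 1 each time): 3, 7, 10, 12, 13, 13 → 12.

12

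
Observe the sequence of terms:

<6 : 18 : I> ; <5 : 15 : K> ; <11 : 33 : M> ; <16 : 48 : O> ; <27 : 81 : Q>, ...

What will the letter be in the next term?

For the letter, letters move forward 2 places in the alphabet: I, K, M, O, Q → S.

S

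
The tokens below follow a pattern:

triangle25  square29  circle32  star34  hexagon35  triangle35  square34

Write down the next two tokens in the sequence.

circle32 then star29

Shape — repeats triangle → square → circle → star → hexagon: triangle, square, circle, star, hexagon, triangle, square → circle → star.
Second component: differences are 4, 3, 2, … (decreasing by 1 each time), so 25, 29, 32, 34, 35, 35, 34 → 32 → 29.
So the next two tokens are circle32 and star29.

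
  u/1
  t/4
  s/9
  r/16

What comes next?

q/25

Letter: letters move back 1 place in the alphabet; u, t, s, r → q.
Second component goes 1, 4, 9, 16 → 25 (perfect squares: 1², 2², 3², …).
Putting it together: q/25.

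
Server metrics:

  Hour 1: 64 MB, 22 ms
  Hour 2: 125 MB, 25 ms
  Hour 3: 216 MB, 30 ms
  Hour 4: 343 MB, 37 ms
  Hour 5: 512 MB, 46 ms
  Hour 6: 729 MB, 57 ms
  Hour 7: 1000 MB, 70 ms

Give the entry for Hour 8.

MB: perfect cubes: 4³, 5³, 6³, …, so 64, 125, 216, 343, 512, 729, 1000 → 1331.
Ms: differences are 3, 5, 7, … (increasing by 2 each time), so 22, 25, 30, 37, 46, 57, 70 → 85.
Putting it together: 1331 MB, 85 ms.

1331 MB, 85 ms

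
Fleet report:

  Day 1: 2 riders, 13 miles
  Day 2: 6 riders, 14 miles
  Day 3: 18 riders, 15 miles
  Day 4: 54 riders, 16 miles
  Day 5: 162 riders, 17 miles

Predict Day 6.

Riders goes 2, 6, 18, 54, 162 → 486 (×3 each step).
Miles: +1 each step, so 13, 14, 15, 16, 17 → 18.
Combining the parts gives 486 riders, 18 miles.

486 riders, 18 miles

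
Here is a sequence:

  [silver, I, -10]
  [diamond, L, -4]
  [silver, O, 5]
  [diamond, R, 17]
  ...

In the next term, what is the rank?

silver

Rank: silver, diamond, silver, diamond → silver (alternates silver ↔ diamond).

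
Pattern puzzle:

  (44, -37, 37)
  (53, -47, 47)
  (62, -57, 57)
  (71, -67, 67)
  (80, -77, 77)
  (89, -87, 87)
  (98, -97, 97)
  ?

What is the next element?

First component goes 44, 53, 62, 71, 80, 89, 98 → 107 (+9 each step).
Second component: −10 each step; -37, -47, -57, -67, -77, -87, -97 → -107.
Third component: 37, 47, 57, 67, 77, 87, 97 → 107 (together with the second component always sums to 0).
Combining the parts gives (107, -107, 107).

(107, -107, 107)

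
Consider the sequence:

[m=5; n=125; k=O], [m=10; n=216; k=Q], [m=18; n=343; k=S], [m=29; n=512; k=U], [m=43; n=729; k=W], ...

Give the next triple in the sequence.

M: differences are 5, 8, 11, … (increasing by 3 each time), so 5, 10, 18, 29, 43 → 60.
For the n, perfect cubes: 5³, 6³, 7³, …: 125, 216, 343, 512, 729 → 1000.
K: O, Q, S, U, W → Y (letters move forward 2 places in the alphabet).
So the next triple is [m=60; n=1000; k=Y].

[m=60; n=1000; k=Y]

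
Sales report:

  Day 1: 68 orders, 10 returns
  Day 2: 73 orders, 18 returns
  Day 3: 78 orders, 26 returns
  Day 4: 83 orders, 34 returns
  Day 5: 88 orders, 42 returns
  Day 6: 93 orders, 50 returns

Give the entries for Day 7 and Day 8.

98 orders, 58 returns; 103 orders, 66 returns

For the orders, +5 each step: 68, 73, 78, 83, 88, 93 → 98 → 103.
Returns: 10, 18, 26, 34, 42, 50 → 58 → 66 (+8 each step).
So the next two rows are 98 orders, 58 returns and 103 orders, 66 returns.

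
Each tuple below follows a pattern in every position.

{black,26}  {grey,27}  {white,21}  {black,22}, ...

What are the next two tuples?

{grey,16}, {white,17}

Shade: black, grey, white, black → grey → white (repeats black → grey → white).
Second coordinate goes 26, 27, 21, 22 → 16 → 17 (alternating steps +1, −6, +1, −6, …).
Putting the parts together: {grey,16} and then {white,17}.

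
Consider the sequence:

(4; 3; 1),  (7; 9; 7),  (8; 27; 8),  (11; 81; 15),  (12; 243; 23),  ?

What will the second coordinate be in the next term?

Second coordinate: 3, 9, 27, 81, 243 → 729 (×3 each step).

729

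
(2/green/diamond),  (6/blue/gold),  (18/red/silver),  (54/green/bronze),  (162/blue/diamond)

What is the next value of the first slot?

For the first slot, ×3 each step: 2, 6, 18, 54, 162 → 486.

486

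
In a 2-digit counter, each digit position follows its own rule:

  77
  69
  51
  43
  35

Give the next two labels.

First digit: −1 each step, mod 10; 7, 6, 5, 4, 3 → 2 → 1.
Second digit: +2 each step, mod 10; 7, 9, 1, 3, 5 → 7 → 9.
So the next two labels are 27 and 19.

27, 19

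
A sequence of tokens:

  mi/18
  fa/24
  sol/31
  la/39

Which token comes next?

Note: mi, fa, sol, la → ti (runs through the solfège scale do→ti).
Second component: differences are 6, 7, 8, … (increasing by 1 each time), so 18, 24, 31, 39 → 48.
Putting it together: ti/48.

ti/48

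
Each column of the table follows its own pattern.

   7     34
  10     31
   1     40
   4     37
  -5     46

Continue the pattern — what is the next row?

First component: 7, 10, 1, 4, -5 → -2 (alternating steps +3, −9, +3, −9, …).
Second component — together with the first component always sums to 41: 34, 31, 40, 37, 46 → 43.
Putting it together: -2  43.

-2  43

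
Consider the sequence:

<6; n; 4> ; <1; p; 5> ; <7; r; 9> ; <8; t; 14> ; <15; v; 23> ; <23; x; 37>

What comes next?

First value: each term is the sum of the two before it, so 6, 1, 7, 8, 15, 23 → 38.
Letter — letters move forward 2 places in the alphabet: n, p, r, t, v, x → z.
Third value — each term is the sum of the two before it: 4, 5, 9, 14, 23, 37 → 60.
Combining the parts gives <38; z; 60>.

<38; z; 60>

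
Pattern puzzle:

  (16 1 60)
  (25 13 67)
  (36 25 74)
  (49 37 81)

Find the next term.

(64 49 88)

First value: perfect squares: 4², 5², 6², …, so 16, 25, 36, 49 → 64.
Second value: 1, 13, 25, 37 → 49 (+12 each step).
Third value: 60, 67, 74, 81 → 88 (+7 each step).
Putting it together: (64 49 88).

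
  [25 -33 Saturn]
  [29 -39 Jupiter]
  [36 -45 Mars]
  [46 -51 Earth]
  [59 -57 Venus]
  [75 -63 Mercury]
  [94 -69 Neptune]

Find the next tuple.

[116 -75 Uranus]

For the first component, differences are 4, 7, 10, … (increasing by 3 each time): 25, 29, 36, 46, 59, 75, 94 → 116.
Second component: −6 each step; -33, -39, -45, -51, -57, -63, -69 → -75.
Planet goes Saturn, Jupiter, Mars, Earth, Venus, Mercury, Neptune → Uranus (runs backward through the planets Mercury→Neptune).
So the next tuple is [116 -75 Uranus].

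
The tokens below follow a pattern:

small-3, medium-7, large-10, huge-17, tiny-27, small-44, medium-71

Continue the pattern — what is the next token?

Size: repeats small → medium → large → huge → tiny, so small, medium, large, huge, tiny, small, medium → large.
Second component: each term is the sum of the two before it, so 3, 7, 10, 17, 27, 44, 71 → 115.
Combining the parts gives large-115.

large-115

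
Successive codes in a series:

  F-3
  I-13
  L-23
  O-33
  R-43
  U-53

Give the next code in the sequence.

X-63

Letter: letters move forward 3 places in the alphabet, so F, I, L, O, R, U → X.
For the second component, +10 each step: 3, 13, 23, 33, 43, 53 → 63.
Combining the parts gives X-63.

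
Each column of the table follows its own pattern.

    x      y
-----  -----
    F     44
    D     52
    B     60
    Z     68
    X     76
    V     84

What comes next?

Column x: F, D, B, Z, X, V → T (letters move back 2 places in the alphabet, wrapping A→Z).
Column y — +8 each step: 44, 52, 60, 68, 76, 84 → 92.
Putting it together: T  92.

T  92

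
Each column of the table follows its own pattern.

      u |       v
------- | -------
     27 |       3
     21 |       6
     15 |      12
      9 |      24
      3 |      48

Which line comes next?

-3  96

Column u: −6 each step, so 27, 21, 15, 9, 3 → -3.
For the column v, ×2 each step: 3, 6, 12, 24, 48 → 96.
Putting it together: -3  96.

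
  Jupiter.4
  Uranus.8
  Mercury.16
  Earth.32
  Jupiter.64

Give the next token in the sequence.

Uranus.128

Planet: Jupiter, Uranus, Mercury, Earth, Jupiter → Uranus (repeats Jupiter → Uranus → Mercury → Earth).
Second component goes 4, 8, 16, 32, 64 → 128 (×2 each step).
Combining the parts gives Uranus.128.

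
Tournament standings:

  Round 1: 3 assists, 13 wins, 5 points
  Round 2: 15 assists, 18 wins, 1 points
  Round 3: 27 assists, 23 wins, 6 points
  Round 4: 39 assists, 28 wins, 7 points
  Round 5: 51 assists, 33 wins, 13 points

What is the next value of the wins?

38

Wins goes 13, 18, 23, 28, 33 → 38 (+5 each step).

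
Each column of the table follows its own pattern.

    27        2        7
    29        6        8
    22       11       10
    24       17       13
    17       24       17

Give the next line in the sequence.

For the first component, alternating steps +2, −7, +2, −7, …: 27, 29, 22, 24, 17 → 19.
Second component: differences are 4, 5, 6, … (increasing by 1 each time), so 2, 6, 11, 17, 24 → 32.
Third component: 7, 8, 10, 13, 17 → 22 (differences are 1, 2, 3, … (increasing by 1 each time)).
Combining the parts gives 19  32  22.

19  32  22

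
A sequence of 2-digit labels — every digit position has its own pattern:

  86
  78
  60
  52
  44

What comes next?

36

For the first digit, −1 each step, mod 10: 8, 7, 6, 5, 4 → 3.
Second digit: +2 each step, mod 10, so 6, 8, 0, 2, 4 → 6.
Combining the parts gives 36.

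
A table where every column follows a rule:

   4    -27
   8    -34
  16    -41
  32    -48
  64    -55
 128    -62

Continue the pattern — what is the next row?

256  -69

First component: 4, 8, 16, 32, 64, 128 → 256 (×2 each step).
Second component — −7 each step: -27, -34, -41, -48, -55, -62 → -69.
Putting it together: 256  -69.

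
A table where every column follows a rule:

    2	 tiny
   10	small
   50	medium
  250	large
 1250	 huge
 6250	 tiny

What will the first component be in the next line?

31250

For the first component, ×5 each step: 2, 10, 50, 250, 1250, 6250 → 31250.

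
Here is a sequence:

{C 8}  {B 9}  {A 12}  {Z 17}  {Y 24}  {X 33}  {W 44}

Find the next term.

Letter — letters move back 1 place in the alphabet, wrapping A→Z: C, B, A, Z, Y, X, W → V.
Second value: differences are 1, 3, 5, … (increasing by 2 each time); 8, 9, 12, 17, 24, 33, 44 → 57.
Putting it together: {V 57}.

{V 57}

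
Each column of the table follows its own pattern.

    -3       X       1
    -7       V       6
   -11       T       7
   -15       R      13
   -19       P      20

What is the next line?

First component: −4 each step; -3, -7, -11, -15, -19 → -23.
Letter: letters move back 2 places in the alphabet; X, V, T, R, P → N.
Third component goes 1, 6, 7, 13, 20 → 33 (each term is the sum of the two before it).
So the next line is -23  N  33.

-23  N  33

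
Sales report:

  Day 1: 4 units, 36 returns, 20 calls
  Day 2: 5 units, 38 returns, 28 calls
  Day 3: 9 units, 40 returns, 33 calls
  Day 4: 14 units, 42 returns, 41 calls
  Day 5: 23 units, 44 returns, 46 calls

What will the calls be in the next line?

Calls: 20, 28, 33, 41, 46 → 54 (alternating steps +8, +5, +8, +5, …).

54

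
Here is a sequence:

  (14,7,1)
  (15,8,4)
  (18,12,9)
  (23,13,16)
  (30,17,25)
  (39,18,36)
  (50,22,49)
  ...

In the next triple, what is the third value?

Third value goes 1, 4, 9, 16, 25, 36, 49 → 64 (perfect squares: 1², 2², 3², …).

64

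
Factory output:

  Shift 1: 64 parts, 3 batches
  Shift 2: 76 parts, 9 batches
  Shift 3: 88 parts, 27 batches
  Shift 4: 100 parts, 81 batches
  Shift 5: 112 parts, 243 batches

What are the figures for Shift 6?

124 parts, 729 batches

Parts goes 64, 76, 88, 100, 112 → 124 (+12 each step).
Batches: ×3 each step; 3, 9, 27, 81, 243 → 729.
Putting it together: 124 parts, 729 batches.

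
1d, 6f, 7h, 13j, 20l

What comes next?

For the first component, each term is the sum of the two before it: 1, 6, 7, 13, 20 → 33.
For the letter, letters move forward 2 places in the alphabet: d, f, h, j, l → n.
Putting it together: 33n.

33n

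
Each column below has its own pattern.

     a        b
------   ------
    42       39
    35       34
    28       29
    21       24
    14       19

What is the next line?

For the column a, −7 each step: 42, 35, 28, 21, 14 → 7.
Column b: 39, 34, 29, 24, 19 → 14 (−5 each step).
Putting it together: 7  14.

7  14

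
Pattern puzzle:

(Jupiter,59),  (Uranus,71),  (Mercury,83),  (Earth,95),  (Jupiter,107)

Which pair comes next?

Planet: Jupiter, Uranus, Mercury, Earth, Jupiter → Uranus (repeats Jupiter → Uranus → Mercury → Earth).
For the second coordinate, +12 each step: 59, 71, 83, 95, 107 → 119.
Combining the parts gives (Uranus,119).

(Uranus,119)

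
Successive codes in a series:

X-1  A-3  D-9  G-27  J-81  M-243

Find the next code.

Letter: letters move forward 3 places in the alphabet, wrapping Z→A, so X, A, D, G, J, M → P.
For the second component, ×3 each step: 1, 3, 9, 27, 81, 243 → 729.
Combining the parts gives P-729.

P-729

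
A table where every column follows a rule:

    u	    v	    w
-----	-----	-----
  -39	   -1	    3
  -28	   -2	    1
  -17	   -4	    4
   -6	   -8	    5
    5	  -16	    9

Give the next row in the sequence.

16  -32  14

For the column u, +11 each step: -39, -28, -17, -6, 5 → 16.
Column v — ×2 each step: -1, -2, -4, -8, -16 → -32.
Column w: each term is the sum of the two before it; 3, 1, 4, 5, 9 → 14.
So the next row is 16  -32  14.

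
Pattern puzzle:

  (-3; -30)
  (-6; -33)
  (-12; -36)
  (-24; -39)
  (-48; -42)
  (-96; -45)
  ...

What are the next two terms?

(-192; -48), (-384; -51)

First entry: ×2 each step, so -3, -6, -12, -24, -48, -96 → -192 → -384.
Second entry: −3 each step, so -30, -33, -36, -39, -42, -45 → -48 → -51.
So the next two terms are (-192; -48) and (-384; -51).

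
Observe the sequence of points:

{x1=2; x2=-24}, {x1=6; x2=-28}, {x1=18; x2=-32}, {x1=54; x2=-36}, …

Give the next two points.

{x1=162; x2=-40}, {x1=486; x2=-44}

X1 goes 2, 6, 18, 54 → 162 → 486 (×3 each step).
X2: −4 each step, so -24, -28, -32, -36 → -40 → -44.
Putting the parts together: {x1=162; x2=-40} and then {x1=486; x2=-44}.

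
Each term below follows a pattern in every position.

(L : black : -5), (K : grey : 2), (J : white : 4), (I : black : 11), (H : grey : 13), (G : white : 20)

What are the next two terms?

Letter — letters move back 1 place in the alphabet: L, K, J, I, H, G → F → E.
Shade goes black, grey, white, black, grey, white → black → grey (repeats black → grey → white).
Third component goes -5, 2, 4, 11, 13, 20 → 22 → 29 (alternating steps +7, +2, +7, +2, …).
Putting the parts together: (F : black : 22) and then (E : grey : 29).

(F : black : 22), (E : grey : 29)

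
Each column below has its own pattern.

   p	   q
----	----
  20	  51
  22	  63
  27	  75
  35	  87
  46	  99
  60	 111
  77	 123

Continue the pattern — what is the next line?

97  135

Column p: 20, 22, 27, 35, 46, 60, 77 → 97 (differences are 2, 5, 8, … (increasing by 3 each time)).
Column q: 51, 63, 75, 87, 99, 111, 123 → 135 (+12 each step).
Combining the parts gives 97  135.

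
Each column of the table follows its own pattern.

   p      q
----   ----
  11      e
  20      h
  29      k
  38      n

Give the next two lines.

Column p — +9 each step: 11, 20, 29, 38 → 47 → 56.
Column q: letters move forward 3 places in the alphabet; e, h, k, n → q → t.
Putting the parts together: 47  q and then 56  t.

47  q; 56  t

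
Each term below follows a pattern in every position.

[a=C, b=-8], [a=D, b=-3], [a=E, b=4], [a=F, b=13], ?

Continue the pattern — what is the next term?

[a=G, b=24]

A: C, D, E, F → G (letters move forward 1 place in the alphabet).
B: differences are 5, 7, 9, … (increasing by 2 each time); -8, -3, 4, 13 → 24.
Putting it together: [a=G, b=24].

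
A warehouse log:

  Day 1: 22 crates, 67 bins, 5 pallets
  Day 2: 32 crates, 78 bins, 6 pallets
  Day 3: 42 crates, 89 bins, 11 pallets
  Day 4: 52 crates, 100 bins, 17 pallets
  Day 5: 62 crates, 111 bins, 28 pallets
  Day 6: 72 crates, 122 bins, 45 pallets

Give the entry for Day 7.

Crates: +10 each step; 22, 32, 42, 52, 62, 72 → 82.
Bins goes 67, 78, 89, 100, 111, 122 → 133 (+11 each step).
Pallets: each term is the sum of the two before it, so 5, 6, 11, 17, 28, 45 → 73.
Putting it together: 82 crates, 133 bins, 73 pallets.

82 crates, 133 bins, 73 pallets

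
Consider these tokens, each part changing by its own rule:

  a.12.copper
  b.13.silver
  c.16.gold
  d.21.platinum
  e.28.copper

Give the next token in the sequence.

f.37.silver

Letter: a, b, c, d, e → f (letters move forward 1 place in the alphabet).
Second component: 12, 13, 16, 21, 28 → 37 (differences are 1, 3, 5, … (increasing by 2 each time)).
Metal — repeats copper → silver → gold → platinum: copper, silver, gold, platinum, copper → silver.
Putting it together: f.37.silver.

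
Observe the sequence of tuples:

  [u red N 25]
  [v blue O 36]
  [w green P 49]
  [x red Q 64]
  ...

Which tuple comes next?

First letter: letters move forward 1 place in the alphabet, so u, v, w, x → y.
Colour: repeats red → blue → green, so red, blue, green, red → blue.
For the second letter, letters move forward 1 place in the alphabet: N, O, P, Q → R.
Fourth value: perfect squares: 5², 6², 7², …; 25, 36, 49, 64 → 81.
Putting it together: [y blue R 81].

[y blue R 81]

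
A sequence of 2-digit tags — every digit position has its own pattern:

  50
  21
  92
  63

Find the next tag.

First digit: 5, 2, 9, 6 → 3 (−3 each step, mod 10).
Second digit — +1 each step, mod 10: 0, 1, 2, 3 → 4.
So the next tag is 34.

34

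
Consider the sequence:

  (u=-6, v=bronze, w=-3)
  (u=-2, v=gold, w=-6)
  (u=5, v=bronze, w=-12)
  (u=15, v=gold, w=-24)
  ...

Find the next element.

U: differences are 4, 7, 10, … (increasing by 3 each time), so -6, -2, 5, 15 → 28.
V: alternates bronze ↔ gold, so bronze, gold, bronze, gold → bronze.
W: -3, -6, -12, -24 → -48 (×2 each step).
Putting it together: (u=28, v=bronze, w=-48).

(u=28, v=bronze, w=-48)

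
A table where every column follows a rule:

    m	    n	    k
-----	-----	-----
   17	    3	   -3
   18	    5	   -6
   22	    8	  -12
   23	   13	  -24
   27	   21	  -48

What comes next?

28  34  -96

Column m: alternating steps +1, +4, +1, +4, …; 17, 18, 22, 23, 27 → 28.
For the column n, each term is the sum of the two before it: 3, 5, 8, 13, 21 → 34.
Column k: -3, -6, -12, -24, -48 → -96 (×2 each step).
Combining the parts gives 28  34  -96.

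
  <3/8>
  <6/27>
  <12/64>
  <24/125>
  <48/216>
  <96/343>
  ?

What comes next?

<192/512>

First slot: ×2 each step, so 3, 6, 12, 24, 48, 96 → 192.
For the second slot, perfect cubes: 2³, 3³, 4³, …: 8, 27, 64, 125, 216, 343 → 512.
So the next element is <192/512>.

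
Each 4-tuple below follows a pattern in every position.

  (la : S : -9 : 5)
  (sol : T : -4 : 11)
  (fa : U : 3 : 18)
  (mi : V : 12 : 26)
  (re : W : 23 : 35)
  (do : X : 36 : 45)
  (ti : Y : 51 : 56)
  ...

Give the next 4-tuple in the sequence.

(la : Z : 68 : 68)

Note: runs backward through the solfège scale do→ti, so la, sol, fa, mi, re, do, ti → la.
Letter goes S, T, U, V, W, X, Y → Z (letters move forward 1 place in the alphabet).
For the third value, differences are 5, 7, 9, … (increasing by 2 each time): -9, -4, 3, 12, 23, 36, 51 → 68.
Fourth value: differences are 6, 7, 8, … (increasing by 1 each time), so 5, 11, 18, 26, 35, 45, 56 → 68.
Putting it together: (la : Z : 68 : 68).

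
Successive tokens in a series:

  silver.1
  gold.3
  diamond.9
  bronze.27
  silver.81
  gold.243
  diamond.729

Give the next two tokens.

bronze.2187 then silver.6561

For the rank, repeats silver → gold → diamond → bronze: silver, gold, diamond, bronze, silver, gold, diamond → bronze → silver.
Second component: 1, 3, 9, 27, 81, 243, 729 → 2187 → 6561 (×3 each step).
So the next two tokens are bronze.2187 and silver.6561.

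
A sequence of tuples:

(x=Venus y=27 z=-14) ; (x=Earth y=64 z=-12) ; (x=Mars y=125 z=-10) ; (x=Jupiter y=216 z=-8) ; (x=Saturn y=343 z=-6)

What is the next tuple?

(x=Uranus y=512 z=-4)

X: Venus, Earth, Mars, Jupiter, Saturn → Uranus (runs through the planets Mercury→Neptune).
Y: perfect cubes: 3³, 4³, 5³, …, so 27, 64, 125, 216, 343 → 512.
Z: +2 each step; -14, -12, -10, -8, -6 → -4.
Combining the parts gives (x=Uranus y=512 z=-4).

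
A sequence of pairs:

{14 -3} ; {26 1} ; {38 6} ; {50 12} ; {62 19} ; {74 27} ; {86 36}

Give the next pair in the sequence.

{98 46}

First entry — +12 each step: 14, 26, 38, 50, 62, 74, 86 → 98.
Second entry: differences are 4, 5, 6, … (increasing by 1 each time), so -3, 1, 6, 12, 19, 27, 36 → 46.
Putting it together: {98 46}.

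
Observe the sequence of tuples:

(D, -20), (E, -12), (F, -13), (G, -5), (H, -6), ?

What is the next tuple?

(I, 2)

For the letter, letters move forward 1 place in the alphabet: D, E, F, G, H → I.
Second entry — alternating steps +8, −1, +8, −1, …: -20, -12, -13, -5, -6 → 2.
So the next tuple is (I, 2).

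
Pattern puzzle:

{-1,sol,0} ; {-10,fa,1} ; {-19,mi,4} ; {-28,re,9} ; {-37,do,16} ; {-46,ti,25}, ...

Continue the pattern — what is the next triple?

{-55,la,36}

For the first value, −9 each step: -1, -10, -19, -28, -37, -46 → -55.
Note: runs backward through the solfège scale do→ti; sol, fa, mi, re, do, ti → la.
Third value: 0, 1, 4, 9, 16, 25 → 36 (differences are 1, 3, 5, … (increasing by 2 each time)).
So the next triple is {-55,la,36}.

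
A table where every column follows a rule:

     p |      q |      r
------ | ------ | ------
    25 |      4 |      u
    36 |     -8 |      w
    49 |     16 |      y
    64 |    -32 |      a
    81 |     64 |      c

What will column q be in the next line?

-128

Column p — perfect squares: 5², 6², 7², …: 25, 36, 49, 64, 81 → 100.
Column q: ×(-2) each step; 4, -8, 16, -32, 64 → -128.
Column r goes u, w, y, a, c → e (letters move forward 2 places in the alphabet, wrapping Z→A).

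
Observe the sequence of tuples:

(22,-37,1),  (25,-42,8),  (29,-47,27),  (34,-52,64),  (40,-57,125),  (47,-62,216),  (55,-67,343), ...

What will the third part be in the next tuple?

For the third part, perfect cubes: 1³, 2³, 3³, …: 1, 8, 27, 64, 125, 216, 343 → 512.

512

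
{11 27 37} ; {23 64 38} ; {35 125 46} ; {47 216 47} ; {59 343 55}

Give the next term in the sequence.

{71 512 56}

First entry goes 11, 23, 35, 47, 59 → 71 (+12 each step).
Second entry: 27, 64, 125, 216, 343 → 512 (perfect cubes: 3³, 4³, 5³, …).
Third entry — alternating steps +1, +8, +1, +8, …: 37, 38, 46, 47, 55 → 56.
Putting it together: {71 512 56}.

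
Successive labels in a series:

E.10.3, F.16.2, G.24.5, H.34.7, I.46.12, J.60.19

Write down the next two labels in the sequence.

Letter goes E, F, G, H, I, J → K → L (letters move forward 1 place in the alphabet).
Second component: 10, 16, 24, 34, 46, 60 → 76 → 94 (differences are 6, 8, 10, … (increasing by 2 each time)).
Third component: 3, 2, 5, 7, 12, 19 → 31 → 50 (each term is the sum of the two before it).
Putting the parts together: K.76.31 and then L.94.50.

K.76.31 then L.94.50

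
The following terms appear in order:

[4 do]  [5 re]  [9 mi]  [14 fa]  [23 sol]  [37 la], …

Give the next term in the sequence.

[60 ti]

First part: each term is the sum of the two before it, so 4, 5, 9, 14, 23, 37 → 60.
Note: runs through the solfège scale do→ti, so do, re, mi, fa, sol, la → ti.
Putting it together: [60 ti].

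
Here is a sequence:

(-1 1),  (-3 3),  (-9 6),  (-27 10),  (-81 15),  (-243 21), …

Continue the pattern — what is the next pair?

First part: -1, -3, -9, -27, -81, -243 → -729 (×3 each step).
Second part: 1, 3, 6, 10, 15, 21 → 28 (differences are 2, 3, 4, … (increasing by 1 each time)).
So the next pair is (-729 28).

(-729 28)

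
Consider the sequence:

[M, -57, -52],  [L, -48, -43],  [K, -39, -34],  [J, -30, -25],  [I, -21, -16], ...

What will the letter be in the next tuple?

H

Letter — letters move back 1 place in the alphabet: M, L, K, J, I → H.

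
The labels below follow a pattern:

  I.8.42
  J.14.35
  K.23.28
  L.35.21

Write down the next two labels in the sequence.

M.50.14, N.68.7

Letter: letters move forward 1 place in the alphabet, so I, J, K, L → M → N.
Second component: 8, 14, 23, 35 → 50 → 68 (differences are 6, 9, 12, … (increasing by 3 each time)).
For the third component, −7 each step: 42, 35, 28, 21 → 14 → 7.
Putting the parts together: M.50.14 and then N.68.7.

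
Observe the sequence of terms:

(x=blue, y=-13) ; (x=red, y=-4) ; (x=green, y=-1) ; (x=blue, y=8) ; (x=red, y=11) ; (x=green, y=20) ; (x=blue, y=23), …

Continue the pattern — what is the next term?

X: repeats blue → red → green, so blue, red, green, blue, red, green, blue → red.
Y: alternating steps +9, +3, +9, +3, …, so -13, -4, -1, 8, 11, 20, 23 → 32.
Combining the parts gives (x=red, y=32).

(x=red, y=32)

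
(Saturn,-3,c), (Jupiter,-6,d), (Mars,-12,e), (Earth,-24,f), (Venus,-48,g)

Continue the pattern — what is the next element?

For the planet, runs backward through the planets Mercury→Neptune: Saturn, Jupiter, Mars, Earth, Venus → Mercury.
Second part: ×2 each step, so -3, -6, -12, -24, -48 → -96.
Letter: letters move forward 1 place in the alphabet; c, d, e, f, g → h.
So the next element is (Mercury,-96,h).

(Mercury,-96,h)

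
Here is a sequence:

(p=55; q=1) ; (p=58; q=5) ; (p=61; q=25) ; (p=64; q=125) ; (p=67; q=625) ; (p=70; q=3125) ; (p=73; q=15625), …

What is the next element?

P: +3 each step; 55, 58, 61, 64, 67, 70, 73 → 76.
Q — ×5 each step: 1, 5, 25, 125, 625, 3125, 15625 → 78125.
So the next element is (p=76; q=78125).

(p=76; q=78125)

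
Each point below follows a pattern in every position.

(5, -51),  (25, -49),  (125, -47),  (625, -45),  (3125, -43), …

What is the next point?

First component goes 5, 25, 125, 625, 3125 → 15625 (×5 each step).
For the second component, +2 each step: -51, -49, -47, -45, -43 → -41.
Combining the parts gives (15625, -41).

(15625, -41)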